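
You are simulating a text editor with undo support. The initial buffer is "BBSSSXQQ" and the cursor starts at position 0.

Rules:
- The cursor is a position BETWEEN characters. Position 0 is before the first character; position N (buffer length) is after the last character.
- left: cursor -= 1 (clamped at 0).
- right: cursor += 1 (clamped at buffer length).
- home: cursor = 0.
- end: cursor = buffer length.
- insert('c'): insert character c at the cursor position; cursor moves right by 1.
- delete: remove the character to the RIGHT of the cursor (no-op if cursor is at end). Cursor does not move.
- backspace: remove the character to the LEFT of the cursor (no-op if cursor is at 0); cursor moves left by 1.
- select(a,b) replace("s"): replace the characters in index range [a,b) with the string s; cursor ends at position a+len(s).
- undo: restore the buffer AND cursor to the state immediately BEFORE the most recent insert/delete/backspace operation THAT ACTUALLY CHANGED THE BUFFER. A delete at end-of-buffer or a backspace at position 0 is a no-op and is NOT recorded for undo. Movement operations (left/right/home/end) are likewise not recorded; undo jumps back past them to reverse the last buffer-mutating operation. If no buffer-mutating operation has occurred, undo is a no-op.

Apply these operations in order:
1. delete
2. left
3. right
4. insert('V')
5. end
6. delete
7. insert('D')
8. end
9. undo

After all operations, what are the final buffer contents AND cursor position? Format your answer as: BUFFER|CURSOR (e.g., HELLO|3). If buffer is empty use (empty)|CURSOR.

Answer: BVSSSXQQ|8

Derivation:
After op 1 (delete): buf='BSSSXQQ' cursor=0
After op 2 (left): buf='BSSSXQQ' cursor=0
After op 3 (right): buf='BSSSXQQ' cursor=1
After op 4 (insert('V')): buf='BVSSSXQQ' cursor=2
After op 5 (end): buf='BVSSSXQQ' cursor=8
After op 6 (delete): buf='BVSSSXQQ' cursor=8
After op 7 (insert('D')): buf='BVSSSXQQD' cursor=9
After op 8 (end): buf='BVSSSXQQD' cursor=9
After op 9 (undo): buf='BVSSSXQQ' cursor=8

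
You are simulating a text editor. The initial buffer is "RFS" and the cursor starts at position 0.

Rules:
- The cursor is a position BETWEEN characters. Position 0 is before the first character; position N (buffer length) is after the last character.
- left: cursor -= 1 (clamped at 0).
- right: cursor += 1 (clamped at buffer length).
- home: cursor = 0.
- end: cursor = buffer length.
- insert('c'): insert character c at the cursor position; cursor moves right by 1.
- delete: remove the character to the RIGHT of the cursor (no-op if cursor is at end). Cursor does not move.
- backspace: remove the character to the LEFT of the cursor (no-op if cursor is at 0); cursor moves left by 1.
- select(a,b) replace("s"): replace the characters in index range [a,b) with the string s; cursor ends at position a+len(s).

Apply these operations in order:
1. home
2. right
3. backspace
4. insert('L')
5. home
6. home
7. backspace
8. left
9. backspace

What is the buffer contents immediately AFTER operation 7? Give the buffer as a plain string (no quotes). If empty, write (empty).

After op 1 (home): buf='RFS' cursor=0
After op 2 (right): buf='RFS' cursor=1
After op 3 (backspace): buf='FS' cursor=0
After op 4 (insert('L')): buf='LFS' cursor=1
After op 5 (home): buf='LFS' cursor=0
After op 6 (home): buf='LFS' cursor=0
After op 7 (backspace): buf='LFS' cursor=0

Answer: LFS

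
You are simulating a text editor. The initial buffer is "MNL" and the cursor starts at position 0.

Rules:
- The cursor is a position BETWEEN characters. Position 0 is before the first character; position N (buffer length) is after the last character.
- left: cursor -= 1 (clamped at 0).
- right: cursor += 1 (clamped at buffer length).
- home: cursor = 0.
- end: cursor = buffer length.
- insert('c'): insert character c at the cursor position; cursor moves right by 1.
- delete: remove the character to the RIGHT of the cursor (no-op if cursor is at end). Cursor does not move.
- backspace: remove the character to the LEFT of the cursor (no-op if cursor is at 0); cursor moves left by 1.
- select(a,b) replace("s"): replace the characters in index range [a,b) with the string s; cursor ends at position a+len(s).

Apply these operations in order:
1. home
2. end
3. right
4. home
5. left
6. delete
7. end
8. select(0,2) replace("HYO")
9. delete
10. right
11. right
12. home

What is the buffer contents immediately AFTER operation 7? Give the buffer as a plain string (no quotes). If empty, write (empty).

Answer: NL

Derivation:
After op 1 (home): buf='MNL' cursor=0
After op 2 (end): buf='MNL' cursor=3
After op 3 (right): buf='MNL' cursor=3
After op 4 (home): buf='MNL' cursor=0
After op 5 (left): buf='MNL' cursor=0
After op 6 (delete): buf='NL' cursor=0
After op 7 (end): buf='NL' cursor=2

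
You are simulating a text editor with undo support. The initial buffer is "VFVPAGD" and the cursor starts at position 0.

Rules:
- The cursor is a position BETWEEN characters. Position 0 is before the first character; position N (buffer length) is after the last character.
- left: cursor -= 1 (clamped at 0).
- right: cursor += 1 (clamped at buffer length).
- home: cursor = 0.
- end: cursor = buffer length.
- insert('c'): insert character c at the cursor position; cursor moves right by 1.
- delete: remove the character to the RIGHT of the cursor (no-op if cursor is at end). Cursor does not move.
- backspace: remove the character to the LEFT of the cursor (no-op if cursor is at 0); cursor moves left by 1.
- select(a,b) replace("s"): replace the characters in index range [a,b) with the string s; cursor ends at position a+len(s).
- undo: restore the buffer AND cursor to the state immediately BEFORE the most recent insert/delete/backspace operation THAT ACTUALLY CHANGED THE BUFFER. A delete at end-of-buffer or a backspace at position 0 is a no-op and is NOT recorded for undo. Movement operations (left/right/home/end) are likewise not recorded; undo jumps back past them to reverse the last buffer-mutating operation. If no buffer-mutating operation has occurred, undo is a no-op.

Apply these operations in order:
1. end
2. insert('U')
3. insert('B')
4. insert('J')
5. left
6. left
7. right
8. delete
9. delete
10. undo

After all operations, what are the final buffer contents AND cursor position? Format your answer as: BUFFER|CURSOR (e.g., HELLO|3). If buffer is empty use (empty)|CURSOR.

After op 1 (end): buf='VFVPAGD' cursor=7
After op 2 (insert('U')): buf='VFVPAGDU' cursor=8
After op 3 (insert('B')): buf='VFVPAGDUB' cursor=9
After op 4 (insert('J')): buf='VFVPAGDUBJ' cursor=10
After op 5 (left): buf='VFVPAGDUBJ' cursor=9
After op 6 (left): buf='VFVPAGDUBJ' cursor=8
After op 7 (right): buf='VFVPAGDUBJ' cursor=9
After op 8 (delete): buf='VFVPAGDUB' cursor=9
After op 9 (delete): buf='VFVPAGDUB' cursor=9
After op 10 (undo): buf='VFVPAGDUBJ' cursor=9

Answer: VFVPAGDUBJ|9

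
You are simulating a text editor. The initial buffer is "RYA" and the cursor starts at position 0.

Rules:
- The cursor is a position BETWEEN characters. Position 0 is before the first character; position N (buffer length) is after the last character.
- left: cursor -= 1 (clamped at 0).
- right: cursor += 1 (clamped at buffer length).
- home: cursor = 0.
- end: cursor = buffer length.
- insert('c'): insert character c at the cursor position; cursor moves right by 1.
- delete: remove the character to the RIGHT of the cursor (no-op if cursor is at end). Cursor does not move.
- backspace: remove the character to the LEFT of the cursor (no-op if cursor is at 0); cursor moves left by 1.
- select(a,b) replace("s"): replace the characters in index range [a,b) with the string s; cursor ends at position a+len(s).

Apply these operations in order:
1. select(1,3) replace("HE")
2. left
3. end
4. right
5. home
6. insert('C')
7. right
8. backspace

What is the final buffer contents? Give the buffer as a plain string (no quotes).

After op 1 (select(1,3) replace("HE")): buf='RHE' cursor=3
After op 2 (left): buf='RHE' cursor=2
After op 3 (end): buf='RHE' cursor=3
After op 4 (right): buf='RHE' cursor=3
After op 5 (home): buf='RHE' cursor=0
After op 6 (insert('C')): buf='CRHE' cursor=1
After op 7 (right): buf='CRHE' cursor=2
After op 8 (backspace): buf='CHE' cursor=1

Answer: CHE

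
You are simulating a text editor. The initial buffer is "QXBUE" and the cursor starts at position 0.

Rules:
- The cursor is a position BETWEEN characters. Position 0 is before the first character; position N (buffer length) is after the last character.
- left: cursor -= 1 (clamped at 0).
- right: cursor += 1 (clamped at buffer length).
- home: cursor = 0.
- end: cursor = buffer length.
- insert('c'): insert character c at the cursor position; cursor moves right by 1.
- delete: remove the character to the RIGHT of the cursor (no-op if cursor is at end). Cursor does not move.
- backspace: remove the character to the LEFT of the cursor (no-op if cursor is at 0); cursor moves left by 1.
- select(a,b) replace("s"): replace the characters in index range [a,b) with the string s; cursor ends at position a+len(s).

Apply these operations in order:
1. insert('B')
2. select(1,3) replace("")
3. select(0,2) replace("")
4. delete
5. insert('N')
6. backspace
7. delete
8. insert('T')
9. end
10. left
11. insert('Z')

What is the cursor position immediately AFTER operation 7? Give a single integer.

After op 1 (insert('B')): buf='BQXBUE' cursor=1
After op 2 (select(1,3) replace("")): buf='BBUE' cursor=1
After op 3 (select(0,2) replace("")): buf='UE' cursor=0
After op 4 (delete): buf='E' cursor=0
After op 5 (insert('N')): buf='NE' cursor=1
After op 6 (backspace): buf='E' cursor=0
After op 7 (delete): buf='(empty)' cursor=0

Answer: 0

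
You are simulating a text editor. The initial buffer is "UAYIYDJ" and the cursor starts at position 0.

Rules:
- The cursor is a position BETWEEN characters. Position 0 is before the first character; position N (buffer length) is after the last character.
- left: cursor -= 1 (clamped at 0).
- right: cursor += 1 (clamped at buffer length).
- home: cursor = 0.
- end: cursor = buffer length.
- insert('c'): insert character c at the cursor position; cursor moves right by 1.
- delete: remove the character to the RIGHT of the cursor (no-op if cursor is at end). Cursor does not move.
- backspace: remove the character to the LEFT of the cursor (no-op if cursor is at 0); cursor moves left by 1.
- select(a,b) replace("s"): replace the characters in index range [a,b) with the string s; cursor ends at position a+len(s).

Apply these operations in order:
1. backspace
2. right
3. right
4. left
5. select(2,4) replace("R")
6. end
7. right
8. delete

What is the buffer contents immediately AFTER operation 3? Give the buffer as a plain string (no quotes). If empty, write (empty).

After op 1 (backspace): buf='UAYIYDJ' cursor=0
After op 2 (right): buf='UAYIYDJ' cursor=1
After op 3 (right): buf='UAYIYDJ' cursor=2

Answer: UAYIYDJ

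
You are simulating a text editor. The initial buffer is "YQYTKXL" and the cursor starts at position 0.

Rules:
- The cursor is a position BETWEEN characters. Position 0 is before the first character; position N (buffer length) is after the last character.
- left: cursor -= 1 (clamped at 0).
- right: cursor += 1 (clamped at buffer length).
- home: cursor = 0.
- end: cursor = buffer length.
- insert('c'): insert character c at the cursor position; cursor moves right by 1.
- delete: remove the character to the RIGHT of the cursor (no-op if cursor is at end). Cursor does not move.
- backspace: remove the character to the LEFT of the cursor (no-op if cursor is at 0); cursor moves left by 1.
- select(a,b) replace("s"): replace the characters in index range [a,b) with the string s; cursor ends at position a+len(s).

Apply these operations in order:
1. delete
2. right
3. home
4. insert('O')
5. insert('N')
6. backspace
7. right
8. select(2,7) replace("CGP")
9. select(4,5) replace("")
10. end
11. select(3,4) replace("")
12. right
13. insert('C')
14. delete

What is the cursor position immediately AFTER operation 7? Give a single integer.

After op 1 (delete): buf='QYTKXL' cursor=0
After op 2 (right): buf='QYTKXL' cursor=1
After op 3 (home): buf='QYTKXL' cursor=0
After op 4 (insert('O')): buf='OQYTKXL' cursor=1
After op 5 (insert('N')): buf='ONQYTKXL' cursor=2
After op 6 (backspace): buf='OQYTKXL' cursor=1
After op 7 (right): buf='OQYTKXL' cursor=2

Answer: 2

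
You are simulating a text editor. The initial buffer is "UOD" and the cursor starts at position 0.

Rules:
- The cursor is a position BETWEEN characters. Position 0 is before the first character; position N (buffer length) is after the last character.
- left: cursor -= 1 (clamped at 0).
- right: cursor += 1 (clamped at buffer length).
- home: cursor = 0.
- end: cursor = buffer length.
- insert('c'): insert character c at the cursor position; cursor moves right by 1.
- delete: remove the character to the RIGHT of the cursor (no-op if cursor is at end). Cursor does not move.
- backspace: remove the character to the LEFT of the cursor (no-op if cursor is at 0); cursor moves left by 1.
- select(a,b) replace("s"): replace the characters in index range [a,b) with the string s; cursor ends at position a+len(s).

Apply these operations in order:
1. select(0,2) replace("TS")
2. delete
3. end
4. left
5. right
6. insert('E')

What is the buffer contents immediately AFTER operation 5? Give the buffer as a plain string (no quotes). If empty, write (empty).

After op 1 (select(0,2) replace("TS")): buf='TSD' cursor=2
After op 2 (delete): buf='TS' cursor=2
After op 3 (end): buf='TS' cursor=2
After op 4 (left): buf='TS' cursor=1
After op 5 (right): buf='TS' cursor=2

Answer: TS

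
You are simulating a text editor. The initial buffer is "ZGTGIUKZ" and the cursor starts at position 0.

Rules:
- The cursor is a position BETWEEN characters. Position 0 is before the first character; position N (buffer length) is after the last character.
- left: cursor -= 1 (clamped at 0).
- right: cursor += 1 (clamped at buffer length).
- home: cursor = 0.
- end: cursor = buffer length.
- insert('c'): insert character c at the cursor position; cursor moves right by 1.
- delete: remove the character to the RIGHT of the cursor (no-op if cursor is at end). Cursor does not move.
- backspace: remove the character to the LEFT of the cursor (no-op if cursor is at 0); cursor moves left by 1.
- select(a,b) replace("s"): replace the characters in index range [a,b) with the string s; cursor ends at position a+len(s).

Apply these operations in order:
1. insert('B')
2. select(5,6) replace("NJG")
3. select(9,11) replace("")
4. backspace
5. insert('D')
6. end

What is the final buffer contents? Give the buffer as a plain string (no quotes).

Answer: BZGTGNJGD

Derivation:
After op 1 (insert('B')): buf='BZGTGIUKZ' cursor=1
After op 2 (select(5,6) replace("NJG")): buf='BZGTGNJGUKZ' cursor=8
After op 3 (select(9,11) replace("")): buf='BZGTGNJGU' cursor=9
After op 4 (backspace): buf='BZGTGNJG' cursor=8
After op 5 (insert('D')): buf='BZGTGNJGD' cursor=9
After op 6 (end): buf='BZGTGNJGD' cursor=9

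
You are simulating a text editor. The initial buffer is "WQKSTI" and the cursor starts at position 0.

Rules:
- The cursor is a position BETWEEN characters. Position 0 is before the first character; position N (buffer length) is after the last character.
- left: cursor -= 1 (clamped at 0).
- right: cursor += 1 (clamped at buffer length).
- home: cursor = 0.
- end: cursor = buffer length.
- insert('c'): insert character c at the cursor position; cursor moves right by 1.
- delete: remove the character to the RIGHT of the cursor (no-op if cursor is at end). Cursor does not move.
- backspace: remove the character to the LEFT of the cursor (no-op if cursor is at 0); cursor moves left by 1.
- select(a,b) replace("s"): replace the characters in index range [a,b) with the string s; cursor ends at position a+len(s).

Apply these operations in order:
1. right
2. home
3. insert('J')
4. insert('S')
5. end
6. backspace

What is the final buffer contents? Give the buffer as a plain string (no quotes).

After op 1 (right): buf='WQKSTI' cursor=1
After op 2 (home): buf='WQKSTI' cursor=0
After op 3 (insert('J')): buf='JWQKSTI' cursor=1
After op 4 (insert('S')): buf='JSWQKSTI' cursor=2
After op 5 (end): buf='JSWQKSTI' cursor=8
After op 6 (backspace): buf='JSWQKST' cursor=7

Answer: JSWQKST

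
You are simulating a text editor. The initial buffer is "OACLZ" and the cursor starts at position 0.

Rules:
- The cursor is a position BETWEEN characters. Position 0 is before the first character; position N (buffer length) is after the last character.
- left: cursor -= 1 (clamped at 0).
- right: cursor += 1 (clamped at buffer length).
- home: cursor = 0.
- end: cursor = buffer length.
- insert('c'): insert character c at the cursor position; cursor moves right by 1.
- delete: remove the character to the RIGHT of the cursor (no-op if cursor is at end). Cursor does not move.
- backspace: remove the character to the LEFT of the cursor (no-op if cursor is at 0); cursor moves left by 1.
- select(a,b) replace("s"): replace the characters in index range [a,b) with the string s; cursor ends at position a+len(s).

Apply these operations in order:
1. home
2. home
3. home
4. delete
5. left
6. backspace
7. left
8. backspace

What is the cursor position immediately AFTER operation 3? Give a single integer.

After op 1 (home): buf='OACLZ' cursor=0
After op 2 (home): buf='OACLZ' cursor=0
After op 3 (home): buf='OACLZ' cursor=0

Answer: 0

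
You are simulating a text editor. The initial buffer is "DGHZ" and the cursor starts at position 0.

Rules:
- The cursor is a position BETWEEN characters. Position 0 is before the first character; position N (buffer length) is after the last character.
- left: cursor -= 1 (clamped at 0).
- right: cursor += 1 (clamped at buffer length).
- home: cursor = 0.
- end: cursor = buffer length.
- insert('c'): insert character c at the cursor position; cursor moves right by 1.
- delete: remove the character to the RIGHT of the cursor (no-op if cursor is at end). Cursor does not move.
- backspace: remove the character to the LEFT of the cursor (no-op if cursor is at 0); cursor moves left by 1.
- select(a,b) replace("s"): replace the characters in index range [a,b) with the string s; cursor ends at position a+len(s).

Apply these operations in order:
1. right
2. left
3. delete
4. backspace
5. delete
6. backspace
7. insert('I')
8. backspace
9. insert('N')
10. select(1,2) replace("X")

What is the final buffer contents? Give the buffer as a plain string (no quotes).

After op 1 (right): buf='DGHZ' cursor=1
After op 2 (left): buf='DGHZ' cursor=0
After op 3 (delete): buf='GHZ' cursor=0
After op 4 (backspace): buf='GHZ' cursor=0
After op 5 (delete): buf='HZ' cursor=0
After op 6 (backspace): buf='HZ' cursor=0
After op 7 (insert('I')): buf='IHZ' cursor=1
After op 8 (backspace): buf='HZ' cursor=0
After op 9 (insert('N')): buf='NHZ' cursor=1
After op 10 (select(1,2) replace("X")): buf='NXZ' cursor=2

Answer: NXZ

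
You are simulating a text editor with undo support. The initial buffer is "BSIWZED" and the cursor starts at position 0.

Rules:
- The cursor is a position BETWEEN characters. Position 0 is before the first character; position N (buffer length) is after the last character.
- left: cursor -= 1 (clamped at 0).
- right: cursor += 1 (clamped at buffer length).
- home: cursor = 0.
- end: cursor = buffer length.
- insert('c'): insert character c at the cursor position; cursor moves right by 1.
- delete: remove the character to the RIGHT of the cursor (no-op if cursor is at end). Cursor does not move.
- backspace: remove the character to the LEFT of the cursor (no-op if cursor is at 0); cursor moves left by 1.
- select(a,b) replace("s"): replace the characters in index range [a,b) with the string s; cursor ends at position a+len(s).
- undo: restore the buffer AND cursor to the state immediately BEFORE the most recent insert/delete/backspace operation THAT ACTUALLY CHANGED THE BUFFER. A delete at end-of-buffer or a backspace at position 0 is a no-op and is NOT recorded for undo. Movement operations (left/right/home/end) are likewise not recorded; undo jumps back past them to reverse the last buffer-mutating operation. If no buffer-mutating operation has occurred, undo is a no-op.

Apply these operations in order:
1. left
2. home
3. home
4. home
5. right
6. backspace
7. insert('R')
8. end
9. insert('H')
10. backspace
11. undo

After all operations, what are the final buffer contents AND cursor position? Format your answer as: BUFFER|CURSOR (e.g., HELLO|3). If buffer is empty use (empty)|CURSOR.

Answer: RSIWZEDH|8

Derivation:
After op 1 (left): buf='BSIWZED' cursor=0
After op 2 (home): buf='BSIWZED' cursor=0
After op 3 (home): buf='BSIWZED' cursor=0
After op 4 (home): buf='BSIWZED' cursor=0
After op 5 (right): buf='BSIWZED' cursor=1
After op 6 (backspace): buf='SIWZED' cursor=0
After op 7 (insert('R')): buf='RSIWZED' cursor=1
After op 8 (end): buf='RSIWZED' cursor=7
After op 9 (insert('H')): buf='RSIWZEDH' cursor=8
After op 10 (backspace): buf='RSIWZED' cursor=7
After op 11 (undo): buf='RSIWZEDH' cursor=8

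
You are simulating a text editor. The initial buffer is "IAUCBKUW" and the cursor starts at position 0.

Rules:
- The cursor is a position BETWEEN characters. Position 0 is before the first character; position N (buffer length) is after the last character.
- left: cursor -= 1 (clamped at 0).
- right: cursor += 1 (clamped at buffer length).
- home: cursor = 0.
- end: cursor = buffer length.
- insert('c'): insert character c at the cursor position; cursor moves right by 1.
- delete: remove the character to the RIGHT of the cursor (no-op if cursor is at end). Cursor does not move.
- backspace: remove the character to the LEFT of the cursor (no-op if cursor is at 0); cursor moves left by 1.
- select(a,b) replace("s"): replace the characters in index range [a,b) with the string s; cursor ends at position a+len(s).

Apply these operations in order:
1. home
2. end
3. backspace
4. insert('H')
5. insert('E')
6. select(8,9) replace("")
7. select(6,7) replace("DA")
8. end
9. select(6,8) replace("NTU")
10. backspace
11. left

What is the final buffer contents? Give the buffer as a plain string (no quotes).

Answer: IAUCBKNTH

Derivation:
After op 1 (home): buf='IAUCBKUW' cursor=0
After op 2 (end): buf='IAUCBKUW' cursor=8
After op 3 (backspace): buf='IAUCBKU' cursor=7
After op 4 (insert('H')): buf='IAUCBKUH' cursor=8
After op 5 (insert('E')): buf='IAUCBKUHE' cursor=9
After op 6 (select(8,9) replace("")): buf='IAUCBKUH' cursor=8
After op 7 (select(6,7) replace("DA")): buf='IAUCBKDAH' cursor=8
After op 8 (end): buf='IAUCBKDAH' cursor=9
After op 9 (select(6,8) replace("NTU")): buf='IAUCBKNTUH' cursor=9
After op 10 (backspace): buf='IAUCBKNTH' cursor=8
After op 11 (left): buf='IAUCBKNTH' cursor=7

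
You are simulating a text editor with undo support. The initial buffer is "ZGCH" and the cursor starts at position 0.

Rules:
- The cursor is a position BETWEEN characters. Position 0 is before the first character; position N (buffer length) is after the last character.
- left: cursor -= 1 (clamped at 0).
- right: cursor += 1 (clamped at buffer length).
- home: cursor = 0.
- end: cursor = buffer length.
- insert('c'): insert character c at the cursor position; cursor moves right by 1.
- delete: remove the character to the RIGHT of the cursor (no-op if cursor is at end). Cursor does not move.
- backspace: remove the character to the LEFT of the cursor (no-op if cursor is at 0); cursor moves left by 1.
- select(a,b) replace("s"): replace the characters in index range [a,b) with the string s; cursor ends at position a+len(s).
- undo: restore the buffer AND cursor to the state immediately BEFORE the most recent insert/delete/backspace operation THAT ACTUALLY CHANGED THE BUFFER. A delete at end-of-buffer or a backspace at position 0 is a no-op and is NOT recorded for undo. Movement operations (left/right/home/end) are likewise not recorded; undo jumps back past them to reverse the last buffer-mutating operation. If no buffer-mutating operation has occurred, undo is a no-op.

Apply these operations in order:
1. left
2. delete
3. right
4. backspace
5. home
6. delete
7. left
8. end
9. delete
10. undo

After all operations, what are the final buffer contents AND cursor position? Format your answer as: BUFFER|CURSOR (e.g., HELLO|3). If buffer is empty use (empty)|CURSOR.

Answer: CH|0

Derivation:
After op 1 (left): buf='ZGCH' cursor=0
After op 2 (delete): buf='GCH' cursor=0
After op 3 (right): buf='GCH' cursor=1
After op 4 (backspace): buf='CH' cursor=0
After op 5 (home): buf='CH' cursor=0
After op 6 (delete): buf='H' cursor=0
After op 7 (left): buf='H' cursor=0
After op 8 (end): buf='H' cursor=1
After op 9 (delete): buf='H' cursor=1
After op 10 (undo): buf='CH' cursor=0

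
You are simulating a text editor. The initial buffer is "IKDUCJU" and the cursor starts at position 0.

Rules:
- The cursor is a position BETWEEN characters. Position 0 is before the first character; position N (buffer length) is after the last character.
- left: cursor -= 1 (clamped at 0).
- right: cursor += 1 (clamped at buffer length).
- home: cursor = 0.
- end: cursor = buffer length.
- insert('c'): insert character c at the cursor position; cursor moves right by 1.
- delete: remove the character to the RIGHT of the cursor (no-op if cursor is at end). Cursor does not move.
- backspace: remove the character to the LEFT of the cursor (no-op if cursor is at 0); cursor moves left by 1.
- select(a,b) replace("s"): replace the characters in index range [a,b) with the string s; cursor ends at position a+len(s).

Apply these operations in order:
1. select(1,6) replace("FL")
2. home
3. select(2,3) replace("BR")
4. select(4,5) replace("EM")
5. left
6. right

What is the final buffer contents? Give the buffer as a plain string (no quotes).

Answer: IFBREM

Derivation:
After op 1 (select(1,6) replace("FL")): buf='IFLU' cursor=3
After op 2 (home): buf='IFLU' cursor=0
After op 3 (select(2,3) replace("BR")): buf='IFBRU' cursor=4
After op 4 (select(4,5) replace("EM")): buf='IFBREM' cursor=6
After op 5 (left): buf='IFBREM' cursor=5
After op 6 (right): buf='IFBREM' cursor=6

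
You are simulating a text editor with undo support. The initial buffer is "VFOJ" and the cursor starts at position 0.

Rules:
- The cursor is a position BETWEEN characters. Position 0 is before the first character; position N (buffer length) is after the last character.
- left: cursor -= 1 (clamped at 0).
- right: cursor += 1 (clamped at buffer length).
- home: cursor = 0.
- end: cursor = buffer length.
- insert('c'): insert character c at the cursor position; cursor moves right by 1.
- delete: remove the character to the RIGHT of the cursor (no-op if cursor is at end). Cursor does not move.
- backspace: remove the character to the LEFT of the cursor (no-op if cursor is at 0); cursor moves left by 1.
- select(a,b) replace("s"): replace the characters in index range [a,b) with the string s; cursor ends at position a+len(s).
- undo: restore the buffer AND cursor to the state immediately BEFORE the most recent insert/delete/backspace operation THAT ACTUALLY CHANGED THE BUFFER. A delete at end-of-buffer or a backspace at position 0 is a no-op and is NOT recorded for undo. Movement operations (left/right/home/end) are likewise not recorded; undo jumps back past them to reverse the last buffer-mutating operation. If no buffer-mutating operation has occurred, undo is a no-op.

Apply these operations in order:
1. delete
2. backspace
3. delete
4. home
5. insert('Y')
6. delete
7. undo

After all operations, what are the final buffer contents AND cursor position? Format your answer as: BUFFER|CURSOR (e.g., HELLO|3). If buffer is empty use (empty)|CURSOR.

After op 1 (delete): buf='FOJ' cursor=0
After op 2 (backspace): buf='FOJ' cursor=0
After op 3 (delete): buf='OJ' cursor=0
After op 4 (home): buf='OJ' cursor=0
After op 5 (insert('Y')): buf='YOJ' cursor=1
After op 6 (delete): buf='YJ' cursor=1
After op 7 (undo): buf='YOJ' cursor=1

Answer: YOJ|1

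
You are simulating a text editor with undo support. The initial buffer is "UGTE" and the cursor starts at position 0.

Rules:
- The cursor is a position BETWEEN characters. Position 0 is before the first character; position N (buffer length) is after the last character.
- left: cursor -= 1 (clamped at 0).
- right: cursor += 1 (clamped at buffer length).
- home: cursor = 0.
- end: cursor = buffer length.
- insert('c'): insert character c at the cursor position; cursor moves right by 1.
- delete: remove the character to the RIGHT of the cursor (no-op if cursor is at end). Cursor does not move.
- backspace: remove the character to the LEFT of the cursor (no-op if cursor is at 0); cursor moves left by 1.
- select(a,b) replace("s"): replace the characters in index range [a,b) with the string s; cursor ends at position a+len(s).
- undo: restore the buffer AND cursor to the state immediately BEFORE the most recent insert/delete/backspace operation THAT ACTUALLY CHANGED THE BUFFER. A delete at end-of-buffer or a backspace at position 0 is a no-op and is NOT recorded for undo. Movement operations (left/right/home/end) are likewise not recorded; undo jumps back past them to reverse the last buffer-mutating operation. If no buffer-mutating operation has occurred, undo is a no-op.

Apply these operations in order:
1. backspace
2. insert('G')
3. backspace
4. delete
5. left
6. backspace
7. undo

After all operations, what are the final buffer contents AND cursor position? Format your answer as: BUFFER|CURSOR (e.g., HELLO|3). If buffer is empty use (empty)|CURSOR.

Answer: UGTE|0

Derivation:
After op 1 (backspace): buf='UGTE' cursor=0
After op 2 (insert('G')): buf='GUGTE' cursor=1
After op 3 (backspace): buf='UGTE' cursor=0
After op 4 (delete): buf='GTE' cursor=0
After op 5 (left): buf='GTE' cursor=0
After op 6 (backspace): buf='GTE' cursor=0
After op 7 (undo): buf='UGTE' cursor=0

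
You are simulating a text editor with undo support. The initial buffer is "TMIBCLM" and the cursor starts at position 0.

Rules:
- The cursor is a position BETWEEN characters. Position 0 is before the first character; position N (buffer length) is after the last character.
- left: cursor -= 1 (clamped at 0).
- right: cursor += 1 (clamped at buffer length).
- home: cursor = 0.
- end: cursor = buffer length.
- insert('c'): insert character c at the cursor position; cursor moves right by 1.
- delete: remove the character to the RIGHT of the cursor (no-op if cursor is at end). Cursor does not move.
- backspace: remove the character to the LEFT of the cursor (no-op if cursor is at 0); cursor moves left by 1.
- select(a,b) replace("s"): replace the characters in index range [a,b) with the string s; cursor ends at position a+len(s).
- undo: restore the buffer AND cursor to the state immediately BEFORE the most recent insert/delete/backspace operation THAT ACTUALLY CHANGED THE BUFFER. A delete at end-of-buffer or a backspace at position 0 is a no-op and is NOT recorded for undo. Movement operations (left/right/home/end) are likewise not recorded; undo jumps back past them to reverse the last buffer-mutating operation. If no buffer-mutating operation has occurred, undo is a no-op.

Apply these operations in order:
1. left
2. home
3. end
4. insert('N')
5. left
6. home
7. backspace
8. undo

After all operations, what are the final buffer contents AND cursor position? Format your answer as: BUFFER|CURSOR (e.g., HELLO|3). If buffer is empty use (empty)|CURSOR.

Answer: TMIBCLM|7

Derivation:
After op 1 (left): buf='TMIBCLM' cursor=0
After op 2 (home): buf='TMIBCLM' cursor=0
After op 3 (end): buf='TMIBCLM' cursor=7
After op 4 (insert('N')): buf='TMIBCLMN' cursor=8
After op 5 (left): buf='TMIBCLMN' cursor=7
After op 6 (home): buf='TMIBCLMN' cursor=0
After op 7 (backspace): buf='TMIBCLMN' cursor=0
After op 8 (undo): buf='TMIBCLM' cursor=7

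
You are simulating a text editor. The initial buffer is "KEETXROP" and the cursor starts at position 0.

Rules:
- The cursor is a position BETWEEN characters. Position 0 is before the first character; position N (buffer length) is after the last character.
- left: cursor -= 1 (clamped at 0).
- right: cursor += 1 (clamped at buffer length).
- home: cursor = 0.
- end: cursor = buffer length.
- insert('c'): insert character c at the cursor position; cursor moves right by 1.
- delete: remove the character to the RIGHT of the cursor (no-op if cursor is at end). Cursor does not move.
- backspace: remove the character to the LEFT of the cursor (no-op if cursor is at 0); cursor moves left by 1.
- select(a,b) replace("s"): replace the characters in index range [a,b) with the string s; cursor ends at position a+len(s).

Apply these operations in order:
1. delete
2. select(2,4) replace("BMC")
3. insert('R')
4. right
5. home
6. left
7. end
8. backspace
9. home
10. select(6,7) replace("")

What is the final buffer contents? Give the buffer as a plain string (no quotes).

Answer: EEBMCRO

Derivation:
After op 1 (delete): buf='EETXROP' cursor=0
After op 2 (select(2,4) replace("BMC")): buf='EEBMCROP' cursor=5
After op 3 (insert('R')): buf='EEBMCRROP' cursor=6
After op 4 (right): buf='EEBMCRROP' cursor=7
After op 5 (home): buf='EEBMCRROP' cursor=0
After op 6 (left): buf='EEBMCRROP' cursor=0
After op 7 (end): buf='EEBMCRROP' cursor=9
After op 8 (backspace): buf='EEBMCRRO' cursor=8
After op 9 (home): buf='EEBMCRRO' cursor=0
After op 10 (select(6,7) replace("")): buf='EEBMCRO' cursor=6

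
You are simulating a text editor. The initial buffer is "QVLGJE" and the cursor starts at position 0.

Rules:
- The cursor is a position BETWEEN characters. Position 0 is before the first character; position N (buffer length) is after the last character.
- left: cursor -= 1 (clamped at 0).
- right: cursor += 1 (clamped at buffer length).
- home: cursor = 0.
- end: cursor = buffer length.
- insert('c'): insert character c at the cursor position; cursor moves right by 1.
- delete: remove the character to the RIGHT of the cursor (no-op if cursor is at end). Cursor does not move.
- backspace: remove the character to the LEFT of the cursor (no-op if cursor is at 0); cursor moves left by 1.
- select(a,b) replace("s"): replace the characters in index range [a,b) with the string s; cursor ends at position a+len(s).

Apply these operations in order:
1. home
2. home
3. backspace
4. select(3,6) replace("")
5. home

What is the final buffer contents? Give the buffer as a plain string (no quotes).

After op 1 (home): buf='QVLGJE' cursor=0
After op 2 (home): buf='QVLGJE' cursor=0
After op 3 (backspace): buf='QVLGJE' cursor=0
After op 4 (select(3,6) replace("")): buf='QVL' cursor=3
After op 5 (home): buf='QVL' cursor=0

Answer: QVL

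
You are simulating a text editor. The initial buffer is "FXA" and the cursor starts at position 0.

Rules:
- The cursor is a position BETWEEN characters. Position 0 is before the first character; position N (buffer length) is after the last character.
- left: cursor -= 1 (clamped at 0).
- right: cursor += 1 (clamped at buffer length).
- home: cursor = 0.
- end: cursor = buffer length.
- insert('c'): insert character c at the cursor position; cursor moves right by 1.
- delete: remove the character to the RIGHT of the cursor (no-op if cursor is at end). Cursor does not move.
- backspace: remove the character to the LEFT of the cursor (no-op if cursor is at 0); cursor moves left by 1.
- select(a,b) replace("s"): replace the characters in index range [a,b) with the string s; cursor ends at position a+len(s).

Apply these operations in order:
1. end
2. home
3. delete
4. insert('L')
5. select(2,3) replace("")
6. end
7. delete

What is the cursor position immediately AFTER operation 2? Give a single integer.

Answer: 0

Derivation:
After op 1 (end): buf='FXA' cursor=3
After op 2 (home): buf='FXA' cursor=0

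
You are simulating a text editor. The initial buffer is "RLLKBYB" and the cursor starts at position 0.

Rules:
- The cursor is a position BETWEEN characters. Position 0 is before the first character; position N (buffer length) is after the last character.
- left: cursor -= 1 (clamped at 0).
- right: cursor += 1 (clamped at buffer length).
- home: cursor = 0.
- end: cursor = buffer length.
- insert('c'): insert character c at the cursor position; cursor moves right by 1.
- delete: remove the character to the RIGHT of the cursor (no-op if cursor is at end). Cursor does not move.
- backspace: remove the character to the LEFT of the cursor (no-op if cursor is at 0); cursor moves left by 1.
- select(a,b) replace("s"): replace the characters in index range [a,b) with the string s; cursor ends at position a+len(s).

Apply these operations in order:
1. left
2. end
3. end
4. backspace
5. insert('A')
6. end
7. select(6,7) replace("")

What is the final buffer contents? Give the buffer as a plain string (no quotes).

After op 1 (left): buf='RLLKBYB' cursor=0
After op 2 (end): buf='RLLKBYB' cursor=7
After op 3 (end): buf='RLLKBYB' cursor=7
After op 4 (backspace): buf='RLLKBY' cursor=6
After op 5 (insert('A')): buf='RLLKBYA' cursor=7
After op 6 (end): buf='RLLKBYA' cursor=7
After op 7 (select(6,7) replace("")): buf='RLLKBY' cursor=6

Answer: RLLKBY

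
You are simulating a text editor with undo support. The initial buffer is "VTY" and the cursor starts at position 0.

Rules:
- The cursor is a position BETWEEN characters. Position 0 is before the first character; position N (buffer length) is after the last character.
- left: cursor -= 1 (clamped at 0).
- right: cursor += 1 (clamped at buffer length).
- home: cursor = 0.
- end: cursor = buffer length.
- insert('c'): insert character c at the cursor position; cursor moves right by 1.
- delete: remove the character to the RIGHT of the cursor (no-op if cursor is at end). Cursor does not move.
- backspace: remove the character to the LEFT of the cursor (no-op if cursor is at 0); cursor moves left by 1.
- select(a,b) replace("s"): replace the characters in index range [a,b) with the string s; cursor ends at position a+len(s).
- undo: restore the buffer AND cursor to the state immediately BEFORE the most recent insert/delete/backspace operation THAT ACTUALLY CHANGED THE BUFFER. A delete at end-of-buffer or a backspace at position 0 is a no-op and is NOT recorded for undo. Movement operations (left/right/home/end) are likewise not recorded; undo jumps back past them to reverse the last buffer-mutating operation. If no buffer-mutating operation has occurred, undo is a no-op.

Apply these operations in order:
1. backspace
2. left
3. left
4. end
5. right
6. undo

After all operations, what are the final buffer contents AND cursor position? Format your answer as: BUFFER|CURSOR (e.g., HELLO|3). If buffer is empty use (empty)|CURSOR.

After op 1 (backspace): buf='VTY' cursor=0
After op 2 (left): buf='VTY' cursor=0
After op 3 (left): buf='VTY' cursor=0
After op 4 (end): buf='VTY' cursor=3
After op 5 (right): buf='VTY' cursor=3
After op 6 (undo): buf='VTY' cursor=3

Answer: VTY|3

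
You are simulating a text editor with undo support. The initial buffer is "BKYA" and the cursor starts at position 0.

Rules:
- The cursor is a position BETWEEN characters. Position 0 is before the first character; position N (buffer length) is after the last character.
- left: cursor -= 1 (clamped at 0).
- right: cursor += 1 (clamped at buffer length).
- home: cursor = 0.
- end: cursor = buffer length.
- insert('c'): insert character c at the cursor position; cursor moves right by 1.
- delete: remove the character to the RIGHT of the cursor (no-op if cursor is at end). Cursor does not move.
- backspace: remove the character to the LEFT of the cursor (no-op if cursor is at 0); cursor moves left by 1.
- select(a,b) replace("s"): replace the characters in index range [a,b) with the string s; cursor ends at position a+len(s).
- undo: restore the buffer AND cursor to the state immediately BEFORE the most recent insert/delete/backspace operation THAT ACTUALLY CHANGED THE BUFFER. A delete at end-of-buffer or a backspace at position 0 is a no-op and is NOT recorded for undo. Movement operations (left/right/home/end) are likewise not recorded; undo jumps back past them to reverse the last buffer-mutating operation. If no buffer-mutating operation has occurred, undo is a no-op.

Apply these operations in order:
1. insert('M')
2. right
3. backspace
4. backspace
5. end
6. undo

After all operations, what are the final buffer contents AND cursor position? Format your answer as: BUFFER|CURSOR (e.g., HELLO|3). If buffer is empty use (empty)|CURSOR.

After op 1 (insert('M')): buf='MBKYA' cursor=1
After op 2 (right): buf='MBKYA' cursor=2
After op 3 (backspace): buf='MKYA' cursor=1
After op 4 (backspace): buf='KYA' cursor=0
After op 5 (end): buf='KYA' cursor=3
After op 6 (undo): buf='MKYA' cursor=1

Answer: MKYA|1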